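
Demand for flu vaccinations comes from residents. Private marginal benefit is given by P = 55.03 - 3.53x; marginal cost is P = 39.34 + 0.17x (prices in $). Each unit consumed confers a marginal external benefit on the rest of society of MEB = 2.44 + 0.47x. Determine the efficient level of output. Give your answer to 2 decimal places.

x* = 5.61

Social marginal benefit = demand + MEB = 57.47 - 3.06x.
Set SMB = MC: 57.47 - 3.06x = 39.34 + 0.17x → x* = 5.6130.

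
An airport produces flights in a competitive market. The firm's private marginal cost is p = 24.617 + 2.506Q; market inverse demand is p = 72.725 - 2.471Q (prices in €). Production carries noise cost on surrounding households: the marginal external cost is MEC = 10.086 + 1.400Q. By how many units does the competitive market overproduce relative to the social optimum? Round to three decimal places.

3.704 units

Market equilibrium (private): 24.617 + 2.506Q = 72.725 - 2.471Q → Q_m = 9.6661.
Social marginal cost = private MC + MEC = 34.703 + 3.906Q.
Set SMC = demand: 34.703 + 3.906Q = 72.725 - 2.471Q → Q* = 5.9624.
Gap = |9.6661 − 5.9624| = 3.7037.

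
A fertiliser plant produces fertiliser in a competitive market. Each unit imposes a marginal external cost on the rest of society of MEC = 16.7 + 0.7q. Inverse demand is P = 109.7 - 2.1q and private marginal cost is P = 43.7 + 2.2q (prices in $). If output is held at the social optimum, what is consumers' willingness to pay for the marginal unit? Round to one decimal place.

P = $89.0

Social marginal cost = private MC + MEC = 60.4 + 2.9q.
Set SMC = demand: 60.4 + 2.9q = 109.7 - 2.1q → q* = 9.8600.
Consumer price on the demand curve at q*: 109.7 − 2.1×9.8600 = 88.9940.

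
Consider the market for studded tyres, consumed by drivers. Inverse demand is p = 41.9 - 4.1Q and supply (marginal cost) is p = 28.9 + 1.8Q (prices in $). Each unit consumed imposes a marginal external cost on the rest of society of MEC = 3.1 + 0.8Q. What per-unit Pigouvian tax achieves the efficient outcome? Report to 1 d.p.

Social marginal benefit = demand − MEC = 38.8 - 4.9Q.
Set SMB = MC: 38.8 - 4.9Q = 28.9 + 1.8Q → Q* = 1.4776.
The Pigouvian tax equals MEC at Q*: 3.1 + 0.8×1.4776 = 4.2821.

tax = $4.3 per unit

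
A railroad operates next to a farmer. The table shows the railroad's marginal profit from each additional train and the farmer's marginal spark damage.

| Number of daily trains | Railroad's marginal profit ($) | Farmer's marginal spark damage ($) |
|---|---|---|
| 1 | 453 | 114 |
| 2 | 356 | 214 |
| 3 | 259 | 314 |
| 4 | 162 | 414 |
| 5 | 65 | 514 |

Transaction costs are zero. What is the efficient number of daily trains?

2

Bargaining reaches the level where marginal profit last exceeds marginal spark damage.
That holds through level 2 (356 ≥ 214) but not at 3 (259 < 314).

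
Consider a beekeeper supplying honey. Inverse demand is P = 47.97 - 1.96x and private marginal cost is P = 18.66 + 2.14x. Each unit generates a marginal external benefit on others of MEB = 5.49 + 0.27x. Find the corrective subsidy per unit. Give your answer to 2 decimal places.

subsidy = 7.94 per unit

Social marginal cost = private MC − MEB = 13.17 + 1.87x.
Set SMC = demand: 13.17 + 1.87x = 47.97 - 1.96x → x* = 9.0862.
The Pigouvian subsidy equals MEB at x*: 5.49 + 0.27×9.0862 = 7.9433.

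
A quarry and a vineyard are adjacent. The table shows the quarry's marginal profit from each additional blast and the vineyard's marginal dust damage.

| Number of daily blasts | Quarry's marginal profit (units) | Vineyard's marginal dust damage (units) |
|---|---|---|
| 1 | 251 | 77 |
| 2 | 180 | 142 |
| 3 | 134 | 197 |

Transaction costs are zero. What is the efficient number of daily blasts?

Bargaining reaches the level where marginal profit last exceeds marginal dust damage.
That holds through level 2 (180 ≥ 142) but not at 3 (134 < 197).

2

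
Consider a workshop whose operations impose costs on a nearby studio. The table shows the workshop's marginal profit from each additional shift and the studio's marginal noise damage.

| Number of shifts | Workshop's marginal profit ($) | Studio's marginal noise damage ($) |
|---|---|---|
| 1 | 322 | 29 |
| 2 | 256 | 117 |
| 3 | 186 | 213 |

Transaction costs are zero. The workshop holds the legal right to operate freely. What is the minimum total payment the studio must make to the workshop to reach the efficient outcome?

Left alone the workshop would choose level 3 (marginal profit stays positive).
Efficient level: k* = 2 (marginal profit ≥ marginal noise damage through 2).
The studio must at least cover the workshop's forgone profit from cutting 3→2: 186 = 186.

$186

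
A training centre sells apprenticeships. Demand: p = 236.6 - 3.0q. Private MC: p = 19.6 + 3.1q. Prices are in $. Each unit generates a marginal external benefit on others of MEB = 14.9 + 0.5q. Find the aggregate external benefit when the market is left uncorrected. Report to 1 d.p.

$846.4

Market equilibrium (private): 19.6 + 3.1q = 236.6 - 3.0q → q_m = 35.5738.
Total external benefit = ∫₀^{q_m} (14.9 + 0.5q) dq = 14.9×35.5738 + ½×0.5×35.5738² = 846.4234.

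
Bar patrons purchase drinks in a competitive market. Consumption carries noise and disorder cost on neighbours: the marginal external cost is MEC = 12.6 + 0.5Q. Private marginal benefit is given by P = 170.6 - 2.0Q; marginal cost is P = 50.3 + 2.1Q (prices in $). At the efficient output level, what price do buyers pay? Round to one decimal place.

Social marginal benefit = demand − MEC = 158.0 - 2.5Q.
Set SMB = MC: 158.0 - 2.5Q = 50.3 + 2.1Q → Q* = 23.4130.
Consumer price on the demand curve at Q*: 170.6 − 2.0×23.4130 = 123.7740.

P = $123.8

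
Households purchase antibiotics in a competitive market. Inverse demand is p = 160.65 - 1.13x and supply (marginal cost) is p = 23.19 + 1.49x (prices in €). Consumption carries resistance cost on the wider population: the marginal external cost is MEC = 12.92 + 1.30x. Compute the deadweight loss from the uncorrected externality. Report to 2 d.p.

Market equilibrium (private): 23.19 + 1.49x = 160.65 - 1.13x → x_m = 52.4656.
Social marginal benefit = demand − MEC = 147.73 - 2.43x.
Set SMB = MC: 147.73 - 2.43x = 23.19 + 1.49x → x* = 31.7704.
The welfare-loss triangle has base |x_m − x*| and height MEC(x_m) (the vertical gap between SMB and MC is zero at x* and MEC at x_m).
DWL = ½ × 20.6952 × 81.1253 = 839.4522.

DWL = €839.45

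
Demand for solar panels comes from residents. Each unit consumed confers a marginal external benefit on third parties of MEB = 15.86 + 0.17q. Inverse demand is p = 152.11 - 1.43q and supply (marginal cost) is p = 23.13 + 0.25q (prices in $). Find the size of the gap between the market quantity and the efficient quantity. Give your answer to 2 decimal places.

Market equilibrium (private): 23.13 + 0.25q = 152.11 - 1.43q → q_m = 76.7738.
Social marginal benefit = demand + MEB = 167.97 - 1.26q.
Set SMB = MC: 167.97 - 1.26q = 23.13 + 0.25q → q* = 95.9205.
Gap = |76.7738 − 95.9205| = 19.1467.

19.15 units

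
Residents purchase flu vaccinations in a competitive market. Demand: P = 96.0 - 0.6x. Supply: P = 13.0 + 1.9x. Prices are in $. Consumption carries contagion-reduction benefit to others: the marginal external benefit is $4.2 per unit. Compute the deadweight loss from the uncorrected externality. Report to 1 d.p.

Market equilibrium (private): 13.0 + 1.9x = 96.0 - 0.6x → x_m = 33.2000.
Social marginal benefit = demand + MEB = 100.2 - 0.6x.
Set SMB = MC: 100.2 - 0.6x = 13.0 + 1.9x → x* = 34.8800.
The loss is the area between SMB and MC from x* to x_m; with linear curves that's a triangle of height MEB(x_m).
DWL = ½ × 1.6800 × 4.2000 = 3.5280.

DWL = $3.5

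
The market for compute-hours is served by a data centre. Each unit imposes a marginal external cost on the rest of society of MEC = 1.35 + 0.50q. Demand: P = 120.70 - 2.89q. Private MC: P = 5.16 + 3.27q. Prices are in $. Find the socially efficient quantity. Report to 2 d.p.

q* = 17.15

Social marginal cost = private MC + MEC = 6.51 + 3.77q.
Set SMC = demand: 6.51 + 3.77q = 120.70 - 2.89q → q* = 17.1456.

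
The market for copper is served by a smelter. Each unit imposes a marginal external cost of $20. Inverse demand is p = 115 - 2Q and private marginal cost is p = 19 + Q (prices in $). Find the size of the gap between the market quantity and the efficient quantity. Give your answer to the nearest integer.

7 units

Market equilibrium (private): 19 + Q = 115 - 2Q → Q_m = 32.0000.
Social marginal cost = private MC + MEC = 39 + Q.
Set SMC = demand: 39 + Q = 115 - 2Q → Q* = 25.3333.
Gap = |32.0000 − 25.3333| = 6.6667.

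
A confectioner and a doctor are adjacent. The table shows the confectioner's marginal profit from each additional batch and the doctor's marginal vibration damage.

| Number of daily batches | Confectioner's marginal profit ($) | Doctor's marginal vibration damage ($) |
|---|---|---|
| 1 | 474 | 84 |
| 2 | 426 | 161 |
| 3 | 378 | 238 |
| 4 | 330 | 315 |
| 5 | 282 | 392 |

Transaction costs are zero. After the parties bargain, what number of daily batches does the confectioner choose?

Bargaining reaches the level where marginal profit last exceeds marginal vibration damage.
That holds through level 4 (330 ≥ 315) but not at 5 (282 < 392).

4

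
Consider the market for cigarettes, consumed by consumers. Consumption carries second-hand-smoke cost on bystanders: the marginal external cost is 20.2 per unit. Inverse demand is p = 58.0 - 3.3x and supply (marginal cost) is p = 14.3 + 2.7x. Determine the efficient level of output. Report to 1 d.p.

Social marginal benefit = demand − MEC = 37.8 - 3.3x.
Set SMB = MC: 37.8 - 3.3x = 14.3 + 2.7x → x* = 3.9167.

x* = 3.9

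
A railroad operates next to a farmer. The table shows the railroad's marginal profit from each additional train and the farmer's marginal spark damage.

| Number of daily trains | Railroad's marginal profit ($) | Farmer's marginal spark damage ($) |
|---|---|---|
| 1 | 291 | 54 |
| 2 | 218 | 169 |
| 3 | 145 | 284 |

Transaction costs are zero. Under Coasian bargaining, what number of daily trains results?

Bargaining reaches the level where marginal profit last exceeds marginal spark damage.
That holds through level 2 (218 ≥ 169) but not at 3 (145 < 284).

2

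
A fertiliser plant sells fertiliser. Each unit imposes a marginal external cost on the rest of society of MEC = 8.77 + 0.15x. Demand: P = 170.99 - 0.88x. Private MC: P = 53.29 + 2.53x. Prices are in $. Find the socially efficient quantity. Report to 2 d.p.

x* = 30.60

Social marginal cost = private MC + MEC = 62.06 + 2.68x.
Set SMC = demand: 62.06 + 2.68x = 170.99 - 0.88x → x* = 30.5983.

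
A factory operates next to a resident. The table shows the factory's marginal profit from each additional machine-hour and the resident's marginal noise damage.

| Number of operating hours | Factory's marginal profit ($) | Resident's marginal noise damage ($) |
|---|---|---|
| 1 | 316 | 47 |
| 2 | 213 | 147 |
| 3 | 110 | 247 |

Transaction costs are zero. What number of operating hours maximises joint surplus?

Bargaining reaches the level where marginal profit last exceeds marginal noise damage.
That holds through level 2 (213 ≥ 147) but not at 3 (110 < 247).

2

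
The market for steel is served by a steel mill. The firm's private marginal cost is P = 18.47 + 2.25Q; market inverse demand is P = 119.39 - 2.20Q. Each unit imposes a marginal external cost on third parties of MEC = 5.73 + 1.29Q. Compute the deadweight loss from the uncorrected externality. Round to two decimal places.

Market equilibrium (private): 18.47 + 2.25Q = 119.39 - 2.20Q → Q_m = 22.6787.
Social marginal cost = private MC + MEC = 24.20 + 3.54Q.
Set SMC = demand: 24.20 + 3.54Q = 119.39 - 2.20Q → Q* = 16.5836.
Height of the DWL triangle at Q_m is SMC(Q_m) − demand(Q_m) = MEC(Q_m) = 34.9855.
DWL = ½ × 6.0951 × 34.9855 = 106.6201.

DWL = 106.62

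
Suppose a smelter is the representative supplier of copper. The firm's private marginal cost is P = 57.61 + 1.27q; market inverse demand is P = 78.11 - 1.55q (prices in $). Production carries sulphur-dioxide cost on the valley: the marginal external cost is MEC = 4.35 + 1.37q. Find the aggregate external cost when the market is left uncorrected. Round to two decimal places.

$67.82

Market equilibrium (private): 57.61 + 1.27q = 78.11 - 1.55q → q_m = 7.2695.
Total external cost = ∫₀^{q_m} (4.35 + 1.37q) dq = 4.35×7.2695 + ½×1.37×7.2695² = 67.8216.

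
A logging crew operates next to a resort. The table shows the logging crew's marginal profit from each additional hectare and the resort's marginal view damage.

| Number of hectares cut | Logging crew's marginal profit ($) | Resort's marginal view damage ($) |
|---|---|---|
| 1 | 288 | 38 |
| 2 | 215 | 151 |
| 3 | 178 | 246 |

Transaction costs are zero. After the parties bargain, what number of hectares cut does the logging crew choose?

2

Bargaining reaches the level where marginal profit last exceeds marginal view damage.
That holds through level 2 (215 ≥ 151) but not at 3 (178 < 246).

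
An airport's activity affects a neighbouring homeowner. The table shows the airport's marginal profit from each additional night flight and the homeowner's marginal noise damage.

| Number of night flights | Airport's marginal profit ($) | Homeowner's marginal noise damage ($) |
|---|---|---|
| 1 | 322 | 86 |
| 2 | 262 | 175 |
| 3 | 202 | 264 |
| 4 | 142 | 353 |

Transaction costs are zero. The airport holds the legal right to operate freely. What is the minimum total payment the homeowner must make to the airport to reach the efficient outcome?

Left alone the airport would choose level 4 (marginal profit stays positive).
Efficient level: k* = 2 (marginal profit ≥ marginal noise damage through 2).
The homeowner must at least cover the airport's forgone profit from cutting 4→2: 202 + 142 = 344.

$344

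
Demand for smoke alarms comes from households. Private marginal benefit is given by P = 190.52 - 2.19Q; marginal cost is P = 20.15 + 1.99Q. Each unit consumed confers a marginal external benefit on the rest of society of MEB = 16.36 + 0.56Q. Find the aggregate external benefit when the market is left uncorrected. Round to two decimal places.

Market equilibrium (private): 20.15 + 1.99Q = 190.52 - 2.19Q → Q_m = 40.7584.
Total external benefit = ∫₀^{Q_m} (16.36 + 0.56Q) dQ = 16.36×40.7584 + ½×0.56×40.7584² = 1131.9566.

1131.96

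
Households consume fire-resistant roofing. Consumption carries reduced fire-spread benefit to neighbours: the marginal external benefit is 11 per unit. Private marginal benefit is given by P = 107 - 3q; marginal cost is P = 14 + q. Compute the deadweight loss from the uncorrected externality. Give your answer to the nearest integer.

Market equilibrium (private): 14 + q = 107 - 3q → q_m = 23.2500.
Social marginal benefit = demand + MEB = 118 - 3q.
Set SMB = MC: 118 - 3q = 14 + q → q* = 26.0000.
The loss is the area between SMB and MC from q* to q_m; with linear curves that's a triangle of height MEB(q_m).
DWL = ½ × 2.7500 × 11.0000 = 15.1250.

DWL = 15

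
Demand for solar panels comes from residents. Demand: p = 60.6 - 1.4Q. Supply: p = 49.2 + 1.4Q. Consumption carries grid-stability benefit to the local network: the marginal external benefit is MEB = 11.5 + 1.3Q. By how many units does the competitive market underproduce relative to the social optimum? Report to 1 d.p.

Market equilibrium (private): 49.2 + 1.4Q = 60.6 - 1.4Q → Q_m = 4.0714.
Social marginal benefit = demand + MEB = 72.1 - 0.1Q.
Set SMB = MC: 72.1 - 0.1Q = 49.2 + 1.4Q → Q* = 15.2667.
Gap = |4.0714 − 15.2667| = 11.1953.

11.2 units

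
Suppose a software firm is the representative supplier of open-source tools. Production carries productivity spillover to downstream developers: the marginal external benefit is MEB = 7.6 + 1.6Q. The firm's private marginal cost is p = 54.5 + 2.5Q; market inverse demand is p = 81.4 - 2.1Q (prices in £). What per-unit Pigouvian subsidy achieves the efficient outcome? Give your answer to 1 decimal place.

Social marginal cost = private MC − MEB = 46.9 + 0.9Q.
Set SMC = demand: 46.9 + 0.9Q = 81.4 - 2.1Q → Q* = 11.5000.
The Pigouvian subsidy equals MEB at Q*: 7.6 + 1.6×11.5000 = 26.0000.

subsidy = £26.0 per unit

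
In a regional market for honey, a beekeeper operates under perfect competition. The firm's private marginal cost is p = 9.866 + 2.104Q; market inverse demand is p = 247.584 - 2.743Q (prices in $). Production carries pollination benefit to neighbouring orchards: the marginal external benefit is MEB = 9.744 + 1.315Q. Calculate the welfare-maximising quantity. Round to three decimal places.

Social marginal cost = private MC − MEB = 0.122 + 0.789Q.
Set SMC = demand: 0.122 + 0.789Q = 247.584 - 2.743Q → Q* = 70.0629.

Q* = 70.063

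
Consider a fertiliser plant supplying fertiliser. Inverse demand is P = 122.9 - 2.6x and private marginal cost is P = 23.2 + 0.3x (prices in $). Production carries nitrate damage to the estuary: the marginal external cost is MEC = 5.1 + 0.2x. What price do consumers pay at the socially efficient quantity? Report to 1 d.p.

P = $43.6

Social marginal cost = private MC + MEC = 28.3 + 0.5x.
Set SMC = demand: 28.3 + 0.5x = 122.9 - 2.6x → x* = 30.5161.
Consumer price on the demand curve at x*: 122.9 − 2.6×30.5161 = 43.5581.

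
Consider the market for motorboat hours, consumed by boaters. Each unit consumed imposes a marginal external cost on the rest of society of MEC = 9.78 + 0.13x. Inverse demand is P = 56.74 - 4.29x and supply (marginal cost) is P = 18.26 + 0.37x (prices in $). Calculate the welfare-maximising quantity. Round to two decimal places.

Social marginal benefit = demand − MEC = 46.96 - 4.42x.
Set SMB = MC: 46.96 - 4.42x = 18.26 + 0.37x → x* = 5.9916.

x* = 5.99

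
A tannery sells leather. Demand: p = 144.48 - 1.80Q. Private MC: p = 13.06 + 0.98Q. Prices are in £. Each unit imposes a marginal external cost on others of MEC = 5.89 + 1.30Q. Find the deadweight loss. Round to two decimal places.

Market equilibrium (private): 13.06 + 0.98Q = 144.48 - 1.80Q → Q_m = 47.2734.
Social marginal cost = private MC + MEC = 18.95 + 2.28Q.
Set SMC = demand: 18.95 + 2.28Q = 144.48 - 1.80Q → Q* = 30.7672.
Between Q* and Q_m the wedge SMC − demand runs linearly from 0 to MEC(Q_m), so the loss is a triangle.
DWL = ½ × 16.5062 × 67.3454 = 555.8083.

DWL = £555.81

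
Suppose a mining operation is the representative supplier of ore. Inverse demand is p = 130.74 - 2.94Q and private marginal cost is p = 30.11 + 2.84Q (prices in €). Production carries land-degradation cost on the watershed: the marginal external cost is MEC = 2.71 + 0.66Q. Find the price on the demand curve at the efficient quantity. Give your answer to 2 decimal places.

Social marginal cost = private MC + MEC = 32.82 + 3.50Q.
Set SMC = demand: 32.82 + 3.50Q = 130.74 - 2.94Q → Q* = 15.2050.
Consumer price on the demand curve at Q*: 130.74 − 2.94×15.2050 = 86.0373.

P = €86.04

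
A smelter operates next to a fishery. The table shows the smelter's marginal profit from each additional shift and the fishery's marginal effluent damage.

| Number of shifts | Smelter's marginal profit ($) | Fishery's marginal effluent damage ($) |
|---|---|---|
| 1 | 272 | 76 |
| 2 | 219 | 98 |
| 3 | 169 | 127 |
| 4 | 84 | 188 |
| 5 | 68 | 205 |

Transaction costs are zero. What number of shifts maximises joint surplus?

Bargaining reaches the level where marginal profit last exceeds marginal effluent damage.
That holds through level 3 (169 ≥ 127) but not at 4 (84 < 188).

3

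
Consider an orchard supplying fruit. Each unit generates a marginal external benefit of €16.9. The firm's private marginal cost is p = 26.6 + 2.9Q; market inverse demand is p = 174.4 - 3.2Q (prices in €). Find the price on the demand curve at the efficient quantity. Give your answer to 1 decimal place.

P = €88.0

Social marginal cost = private MC − MEB = 9.7 + 2.9Q.
Set SMC = demand: 9.7 + 2.9Q = 174.4 - 3.2Q → Q* = 27.0000.
Consumer price on the demand curve at Q*: 174.4 − 3.2×27.0000 = 88.0000.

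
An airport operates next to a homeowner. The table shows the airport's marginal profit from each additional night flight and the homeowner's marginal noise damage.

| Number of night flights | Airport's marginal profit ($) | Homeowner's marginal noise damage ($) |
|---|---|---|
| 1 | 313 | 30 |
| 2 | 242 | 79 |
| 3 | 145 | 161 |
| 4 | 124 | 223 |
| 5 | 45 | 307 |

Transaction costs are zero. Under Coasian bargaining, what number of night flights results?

Bargaining reaches the level where marginal profit last exceeds marginal noise damage.
That holds through level 2 (242 ≥ 79) but not at 3 (145 < 161).

2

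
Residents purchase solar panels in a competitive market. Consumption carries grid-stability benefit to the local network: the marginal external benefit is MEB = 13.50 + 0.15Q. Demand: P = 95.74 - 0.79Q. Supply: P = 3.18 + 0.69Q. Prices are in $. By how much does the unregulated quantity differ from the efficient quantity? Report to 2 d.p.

17.20 units

Market equilibrium (private): 3.18 + 0.69Q = 95.74 - 0.79Q → Q_m = 62.5405.
Social marginal benefit = demand + MEB = 109.24 - 0.64Q.
Set SMB = MC: 109.24 - 0.64Q = 3.18 + 0.69Q → Q* = 79.7444.
Gap = |62.5405 − 79.7444| = 17.2039.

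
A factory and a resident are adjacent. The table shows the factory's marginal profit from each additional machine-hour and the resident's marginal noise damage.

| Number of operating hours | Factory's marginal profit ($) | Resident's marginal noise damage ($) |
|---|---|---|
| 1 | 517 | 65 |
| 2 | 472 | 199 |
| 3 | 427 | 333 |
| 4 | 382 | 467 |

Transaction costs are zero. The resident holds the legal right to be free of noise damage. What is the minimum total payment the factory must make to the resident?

$597

Efficient level: marginal profit ≥ marginal noise damage through level 3, so k* = 3.
With the resident holding the right, the factory must at least compensate total damage at k*: 65 + 199 + 333 = 597.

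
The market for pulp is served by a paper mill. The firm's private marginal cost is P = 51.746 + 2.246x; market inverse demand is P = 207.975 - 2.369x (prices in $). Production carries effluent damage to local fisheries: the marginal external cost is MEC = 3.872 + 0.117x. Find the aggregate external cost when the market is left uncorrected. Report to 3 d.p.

$198.117

Market equilibrium (private): 51.746 + 2.246x = 207.975 - 2.369x → x_m = 33.8524.
Total external cost = ∫₀^{x_m} (3.872 + 0.117x) dx = 3.872×33.8524 + ½×0.117×33.8524² = 198.1166.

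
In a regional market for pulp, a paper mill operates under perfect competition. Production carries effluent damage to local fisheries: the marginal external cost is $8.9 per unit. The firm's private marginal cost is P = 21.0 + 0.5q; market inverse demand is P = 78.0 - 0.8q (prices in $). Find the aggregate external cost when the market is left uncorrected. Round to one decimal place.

$390.2

Market equilibrium (private): 21.0 + 0.5q = 78.0 - 0.8q → q_m = 43.8462.
Total external cost = MEC × q_m = 8.9 × 43.8462 = 390.2312.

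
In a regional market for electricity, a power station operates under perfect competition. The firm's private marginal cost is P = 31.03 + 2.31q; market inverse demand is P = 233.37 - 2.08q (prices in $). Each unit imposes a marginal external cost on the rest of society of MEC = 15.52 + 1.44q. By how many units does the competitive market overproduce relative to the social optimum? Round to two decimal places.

Market equilibrium (private): 31.03 + 2.31q = 233.37 - 2.08q → q_m = 46.0911.
Social marginal cost = private MC + MEC = 46.55 + 3.75q.
Set SMC = demand: 46.55 + 3.75q = 233.37 - 2.08q → q* = 32.0446.
Gap = |46.0911 − 32.0446| = 14.0465.

14.05 units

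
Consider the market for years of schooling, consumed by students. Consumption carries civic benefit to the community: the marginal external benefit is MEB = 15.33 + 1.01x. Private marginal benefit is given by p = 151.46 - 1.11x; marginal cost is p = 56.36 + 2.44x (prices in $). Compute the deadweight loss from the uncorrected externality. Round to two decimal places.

DWL = $353.67

Market equilibrium (private): 56.36 + 2.44x = 151.46 - 1.11x → x_m = 26.7887.
Social marginal benefit = demand + MEB = 166.79 - 0.10x.
Set SMB = MC: 166.79 - 0.10x = 56.36 + 2.44x → x* = 43.4764.
Height of the DWL triangle at x_m is SMB(x_m) − MC(x_m) = MEB(x_m) = 42.3866.
DWL = ½ × 16.6877 × 42.3866 = 353.6674.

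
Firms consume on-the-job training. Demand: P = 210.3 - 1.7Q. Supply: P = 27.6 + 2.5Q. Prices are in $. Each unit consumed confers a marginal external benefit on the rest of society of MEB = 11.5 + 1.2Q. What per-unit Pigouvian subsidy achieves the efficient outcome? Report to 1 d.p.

Social marginal benefit = demand + MEB = 221.8 - 0.5Q.
Set SMB = MC: 221.8 - 0.5Q = 27.6 + 2.5Q → Q* = 64.7333.
The Pigouvian subsidy equals MEB at Q*: 11.5 + 1.2×64.7333 = 89.1800.

subsidy = $89.2 per unit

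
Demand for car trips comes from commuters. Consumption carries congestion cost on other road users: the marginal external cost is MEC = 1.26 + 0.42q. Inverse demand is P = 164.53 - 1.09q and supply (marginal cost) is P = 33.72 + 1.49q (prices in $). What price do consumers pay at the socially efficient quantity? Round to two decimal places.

Social marginal benefit = demand − MEC = 163.27 - 1.51q.
Set SMB = MC: 163.27 - 1.51q = 33.72 + 1.49q → q* = 43.1833.
Consumer price on the demand curve at q*: 164.53 − 1.09×43.1833 = 117.4602.

P = $117.46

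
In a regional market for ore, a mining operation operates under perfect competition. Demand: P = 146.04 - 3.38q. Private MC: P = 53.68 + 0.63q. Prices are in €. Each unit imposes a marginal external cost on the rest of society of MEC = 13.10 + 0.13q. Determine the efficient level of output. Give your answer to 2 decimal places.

q* = 19.14

Social marginal cost = private MC + MEC = 66.78 + 0.76q.
Set SMC = demand: 66.78 + 0.76q = 146.04 - 3.38q → q* = 19.1449.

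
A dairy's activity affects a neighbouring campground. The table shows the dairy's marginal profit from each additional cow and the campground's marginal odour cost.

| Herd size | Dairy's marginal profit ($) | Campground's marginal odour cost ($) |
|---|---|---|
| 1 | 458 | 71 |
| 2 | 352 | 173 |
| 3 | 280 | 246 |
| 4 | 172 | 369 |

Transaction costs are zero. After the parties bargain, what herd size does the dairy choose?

Bargaining reaches the level where marginal profit last exceeds marginal odour cost.
That holds through level 3 (280 ≥ 246) but not at 4 (172 < 369).

3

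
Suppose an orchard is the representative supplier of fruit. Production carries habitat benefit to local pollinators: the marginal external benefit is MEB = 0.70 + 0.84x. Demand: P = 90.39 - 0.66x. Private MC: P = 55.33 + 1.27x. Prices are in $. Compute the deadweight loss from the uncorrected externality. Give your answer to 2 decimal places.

DWL = $116.83

Market equilibrium (private): 55.33 + 1.27x = 90.39 - 0.66x → x_m = 18.1658.
Social marginal cost = private MC − MEB = 54.63 + 0.43x.
Set SMC = demand: 54.63 + 0.43x = 90.39 - 0.66x → x* = 32.8073.
Between x* and x_m the wedge demand − SMC runs linearly from 0 to MEB(x_m), so the loss is a triangle.
DWL = ½ × 14.6415 × 15.9593 = 116.8340.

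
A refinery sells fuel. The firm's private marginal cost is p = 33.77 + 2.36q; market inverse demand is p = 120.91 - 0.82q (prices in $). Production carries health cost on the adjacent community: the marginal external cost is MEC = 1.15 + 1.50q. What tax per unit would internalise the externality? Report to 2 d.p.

tax = $28.71 per unit

Social marginal cost = private MC + MEC = 34.92 + 3.86q.
Set SMC = demand: 34.92 + 3.86q = 120.91 - 0.82q → q* = 18.3739.
The Pigouvian tax equals MEC at q*: 1.15 + 1.50×18.3739 = 28.7109.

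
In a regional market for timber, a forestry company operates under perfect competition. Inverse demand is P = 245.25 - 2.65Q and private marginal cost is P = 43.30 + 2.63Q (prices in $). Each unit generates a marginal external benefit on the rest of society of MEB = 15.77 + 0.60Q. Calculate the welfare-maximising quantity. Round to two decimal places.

Q* = 46.52

Social marginal cost = private MC − MEB = 27.53 + 2.03Q.
Set SMC = demand: 27.53 + 2.03Q = 245.25 - 2.65Q → Q* = 46.5214.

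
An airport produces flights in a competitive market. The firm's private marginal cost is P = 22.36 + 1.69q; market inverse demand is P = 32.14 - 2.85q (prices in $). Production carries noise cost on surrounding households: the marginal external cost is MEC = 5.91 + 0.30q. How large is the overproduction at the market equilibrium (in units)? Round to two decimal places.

1.35 units

Market equilibrium (private): 22.36 + 1.69q = 32.14 - 2.85q → q_m = 2.1542.
Social marginal cost = private MC + MEC = 28.27 + 1.99q.
Set SMC = demand: 28.27 + 1.99q = 32.14 - 2.85q → q* = 0.7996.
Gap = |2.1542 − 0.7996| = 1.3546.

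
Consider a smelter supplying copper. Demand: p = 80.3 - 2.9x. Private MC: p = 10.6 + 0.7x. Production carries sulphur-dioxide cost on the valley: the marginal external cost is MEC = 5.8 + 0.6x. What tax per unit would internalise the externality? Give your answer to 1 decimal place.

Social marginal cost = private MC + MEC = 16.4 + 1.3x.
Set SMC = demand: 16.4 + 1.3x = 80.3 - 2.9x → x* = 15.2143.
The Pigouvian tax equals MEC at x*: 5.8 + 0.6×15.2143 = 14.9286.

tax = 14.9 per unit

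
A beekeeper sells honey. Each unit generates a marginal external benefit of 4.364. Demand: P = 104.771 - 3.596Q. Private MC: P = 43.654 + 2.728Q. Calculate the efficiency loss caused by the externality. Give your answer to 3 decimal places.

DWL = 1.506

Market equilibrium (private): 43.654 + 2.728Q = 104.771 - 3.596Q → Q_m = 9.6643.
Social marginal cost = private MC − MEB = 39.290 + 2.728Q.
Set SMC = demand: 39.290 + 2.728Q = 104.771 - 3.596Q → Q* = 10.3544.
Height of the DWL triangle at Q_m is demand(Q_m) − SMC(Q_m) = MEB(Q_m) = 4.3640.
DWL = ½ × 0.6901 × 4.3640 = 1.5058.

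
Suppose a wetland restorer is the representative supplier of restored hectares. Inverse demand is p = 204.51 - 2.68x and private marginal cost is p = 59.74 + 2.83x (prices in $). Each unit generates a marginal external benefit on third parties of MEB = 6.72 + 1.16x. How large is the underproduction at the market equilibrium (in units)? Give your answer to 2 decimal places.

8.55 units

Market equilibrium (private): 59.74 + 2.83x = 204.51 - 2.68x → x_m = 26.2740.
Social marginal cost = private MC − MEB = 53.02 + 1.67x.
Set SMC = demand: 53.02 + 1.67x = 204.51 - 2.68x → x* = 34.8253.
Gap = |26.2740 − 34.8253| = 8.5513.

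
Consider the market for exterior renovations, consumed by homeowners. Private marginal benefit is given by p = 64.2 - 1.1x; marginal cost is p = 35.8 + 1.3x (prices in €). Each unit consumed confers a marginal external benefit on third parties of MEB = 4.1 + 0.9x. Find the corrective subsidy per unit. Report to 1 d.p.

Social marginal benefit = demand + MEB = 68.3 - 0.2x.
Set SMB = MC: 68.3 - 0.2x = 35.8 + 1.3x → x* = 21.6667.
The Pigouvian subsidy equals MEB at x*: 4.1 + 0.9×21.6667 = 23.6000.

subsidy = €23.6 per unit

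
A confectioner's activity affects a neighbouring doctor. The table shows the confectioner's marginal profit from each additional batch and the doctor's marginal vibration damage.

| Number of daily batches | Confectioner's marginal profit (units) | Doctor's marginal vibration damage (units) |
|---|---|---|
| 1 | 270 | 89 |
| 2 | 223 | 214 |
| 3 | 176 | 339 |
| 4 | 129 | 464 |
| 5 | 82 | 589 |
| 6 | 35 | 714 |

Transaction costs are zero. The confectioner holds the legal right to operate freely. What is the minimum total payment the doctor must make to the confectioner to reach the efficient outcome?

Left alone the confectioner would choose level 6 (marginal profit stays positive).
Efficient level: k* = 2 (marginal profit ≥ marginal vibration damage through 2).
The doctor must at least cover the confectioner's forgone profit from cutting 6→2: 176 + 129 + 82 + 35 = 422.

422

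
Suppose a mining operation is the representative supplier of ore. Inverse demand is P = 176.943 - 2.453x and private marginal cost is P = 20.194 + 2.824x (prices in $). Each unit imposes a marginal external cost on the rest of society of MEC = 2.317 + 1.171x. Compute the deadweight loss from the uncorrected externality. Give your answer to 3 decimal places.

DWL = $106.735

Market equilibrium (private): 20.194 + 2.824x = 176.943 - 2.453x → x_m = 29.7042.
Social marginal cost = private MC + MEC = 22.511 + 3.995x.
Set SMC = demand: 22.511 + 3.995x = 176.943 - 2.453x → x* = 23.9504.
Height of the DWL triangle at x_m is SMC(x_m) − demand(x_m) = MEC(x_m) = 37.1006.
DWL = ½ × 5.7538 × 37.1006 = 106.7347.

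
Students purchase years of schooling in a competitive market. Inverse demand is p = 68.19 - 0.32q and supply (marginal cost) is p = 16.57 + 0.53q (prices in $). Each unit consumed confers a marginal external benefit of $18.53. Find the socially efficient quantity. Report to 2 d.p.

q* = 82.53

Social marginal benefit = demand + MEB = 86.72 - 0.32q.
Set SMB = MC: 86.72 - 0.32q = 16.57 + 0.53q → q* = 82.5294.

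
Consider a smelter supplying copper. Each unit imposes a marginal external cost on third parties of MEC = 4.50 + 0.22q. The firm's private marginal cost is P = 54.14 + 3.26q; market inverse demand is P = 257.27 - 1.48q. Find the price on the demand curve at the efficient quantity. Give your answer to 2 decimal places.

P = 198.00

Social marginal cost = private MC + MEC = 58.64 + 3.48q.
Set SMC = demand: 58.64 + 3.48q = 257.27 - 1.48q → q* = 40.0464.
Consumer price on the demand curve at q*: 257.27 − 1.48×40.0464 = 198.0013.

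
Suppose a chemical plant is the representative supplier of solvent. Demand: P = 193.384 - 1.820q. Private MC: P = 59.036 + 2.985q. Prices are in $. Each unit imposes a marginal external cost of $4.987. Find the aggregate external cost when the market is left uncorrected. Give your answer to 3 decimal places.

$139.437

Market equilibrium (private): 59.036 + 2.985q = 193.384 - 1.820q → q_m = 27.9600.
Total external cost = MEC × q_m = 4.987 × 27.9600 = 139.4365.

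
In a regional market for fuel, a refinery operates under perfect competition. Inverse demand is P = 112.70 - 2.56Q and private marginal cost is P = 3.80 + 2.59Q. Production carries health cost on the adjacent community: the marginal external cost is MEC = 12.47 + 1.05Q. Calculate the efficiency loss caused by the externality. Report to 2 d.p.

Market equilibrium (private): 3.80 + 2.59Q = 112.70 - 2.56Q → Q_m = 21.1456.
Social marginal cost = private MC + MEC = 16.27 + 3.64Q.
Set SMC = demand: 16.27 + 3.64Q = 112.70 - 2.56Q → Q* = 15.5532.
Between Q* and Q_m the wedge SMC − demand runs linearly from 0 to MEC(Q_m), so the loss is a triangle.
DWL = ½ × 5.5924 × 34.6729 = 96.9524.

DWL = 96.95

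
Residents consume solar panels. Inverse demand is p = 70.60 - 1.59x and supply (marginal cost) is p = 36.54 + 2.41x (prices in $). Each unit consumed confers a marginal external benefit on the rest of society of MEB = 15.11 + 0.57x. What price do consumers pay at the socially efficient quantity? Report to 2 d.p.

Social marginal benefit = demand + MEB = 85.71 - 1.02x.
Set SMB = MC: 85.71 - 1.02x = 36.54 + 2.41x → x* = 14.3353.
Consumer price on the demand curve at x*: 70.60 − 1.59×14.3353 = 47.8069.

P = $47.81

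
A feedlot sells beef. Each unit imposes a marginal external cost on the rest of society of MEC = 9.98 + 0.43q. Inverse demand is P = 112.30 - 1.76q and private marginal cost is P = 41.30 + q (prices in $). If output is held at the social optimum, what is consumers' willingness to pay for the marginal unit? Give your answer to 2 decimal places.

P = $78.63

Social marginal cost = private MC + MEC = 51.28 + 1.43q.
Set SMC = demand: 51.28 + 1.43q = 112.30 - 1.76q → q* = 19.1285.
Consumer price on the demand curve at q*: 112.30 − 1.76×19.1285 = 78.6338.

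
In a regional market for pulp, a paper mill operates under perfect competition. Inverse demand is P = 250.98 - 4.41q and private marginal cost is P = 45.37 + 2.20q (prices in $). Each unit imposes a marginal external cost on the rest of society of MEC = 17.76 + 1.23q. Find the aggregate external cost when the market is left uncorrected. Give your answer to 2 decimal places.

Market equilibrium (private): 45.37 + 2.20q = 250.98 - 4.41q → q_m = 31.1059.
Total external cost = ∫₀^{q_m} (17.76 + 1.23q) dq = 17.76×31.1059 + ½×1.23×31.1059² = 1147.5006.

$1147.50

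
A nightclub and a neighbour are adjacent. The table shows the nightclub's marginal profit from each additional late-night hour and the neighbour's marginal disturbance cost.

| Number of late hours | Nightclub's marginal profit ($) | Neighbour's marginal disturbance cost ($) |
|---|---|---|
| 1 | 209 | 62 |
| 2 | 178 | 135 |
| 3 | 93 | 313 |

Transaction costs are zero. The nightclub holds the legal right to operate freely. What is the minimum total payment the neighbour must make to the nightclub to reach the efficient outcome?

Left alone the nightclub would choose level 3 (marginal profit stays positive).
Efficient level: k* = 2 (marginal profit ≥ marginal disturbance cost through 2).
The neighbour must at least cover the nightclub's forgone profit from cutting 3→2: 93 = 93.

$93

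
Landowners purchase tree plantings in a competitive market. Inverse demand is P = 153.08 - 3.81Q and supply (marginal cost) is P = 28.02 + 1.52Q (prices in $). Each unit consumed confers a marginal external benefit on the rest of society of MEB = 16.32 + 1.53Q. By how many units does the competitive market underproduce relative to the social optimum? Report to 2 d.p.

13.74 units

Market equilibrium (private): 28.02 + 1.52Q = 153.08 - 3.81Q → Q_m = 23.4634.
Social marginal benefit = demand + MEB = 169.40 - 2.28Q.
Set SMB = MC: 169.40 - 2.28Q = 28.02 + 1.52Q → Q* = 37.2053.
Gap = |23.4634 − 37.2053| = 13.7419.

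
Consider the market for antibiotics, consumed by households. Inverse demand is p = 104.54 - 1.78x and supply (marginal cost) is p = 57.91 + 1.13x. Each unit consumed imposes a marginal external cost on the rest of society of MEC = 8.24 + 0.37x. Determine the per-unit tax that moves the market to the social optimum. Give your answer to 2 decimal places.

Social marginal benefit = demand − MEC = 96.30 - 2.15x.
Set SMB = MC: 96.30 - 2.15x = 57.91 + 1.13x → x* = 11.7043.
The Pigouvian tax equals MEC at x*: 8.24 + 0.37×11.7043 = 12.5706.

tax = 12.57 per unit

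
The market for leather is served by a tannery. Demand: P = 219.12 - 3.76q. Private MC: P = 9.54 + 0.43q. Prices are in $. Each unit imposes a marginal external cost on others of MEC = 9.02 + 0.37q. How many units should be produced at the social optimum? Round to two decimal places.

Social marginal cost = private MC + MEC = 18.56 + 0.80q.
Set SMC = demand: 18.56 + 0.80q = 219.12 - 3.76q → q* = 43.9825.

q* = 43.98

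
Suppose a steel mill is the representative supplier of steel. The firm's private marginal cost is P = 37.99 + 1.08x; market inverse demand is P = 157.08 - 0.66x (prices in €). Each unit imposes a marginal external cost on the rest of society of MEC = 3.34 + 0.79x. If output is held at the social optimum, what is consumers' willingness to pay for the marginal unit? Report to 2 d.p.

P = €126.88

Social marginal cost = private MC + MEC = 41.33 + 1.87x.
Set SMC = demand: 41.33 + 1.87x = 157.08 - 0.66x → x* = 45.7510.
Consumer price on the demand curve at x*: 157.08 − 0.66×45.7510 = 126.8843.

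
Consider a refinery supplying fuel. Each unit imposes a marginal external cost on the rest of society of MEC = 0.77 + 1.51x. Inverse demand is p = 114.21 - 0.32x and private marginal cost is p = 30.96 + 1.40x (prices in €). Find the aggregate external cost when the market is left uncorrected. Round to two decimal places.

Market equilibrium (private): 30.96 + 1.40x = 114.21 - 0.32x → x_m = 48.4012.
Total external cost = ∫₀^{x_m} (0.77 + 1.51x) dx = 0.77×48.4012 + ½×1.51×48.4012² = 1805.9894.

€1805.99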